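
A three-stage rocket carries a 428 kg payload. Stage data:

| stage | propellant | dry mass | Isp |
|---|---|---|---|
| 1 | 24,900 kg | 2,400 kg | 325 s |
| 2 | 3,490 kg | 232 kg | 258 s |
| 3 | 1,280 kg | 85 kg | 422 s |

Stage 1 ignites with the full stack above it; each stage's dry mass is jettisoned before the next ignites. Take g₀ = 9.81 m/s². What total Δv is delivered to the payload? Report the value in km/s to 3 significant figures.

Δv ≈ 12.3 km/s

Ignition mass of stage 1 = 24,900+2,400 + 3,490+232 + 1,280+85 + 428 = 32,815 kg.
Stage 1: m₀ = 32,815 kg, m_f = 32,815 − 24,900 = 7,915 kg; Δv = 325×9.81×ln(4.146) = 3188.2×1.4221 ≈ 4534 m/s.
Stage 2: m₀ = 5,515 kg, m_f = 5,515 − 3,490 = 2,025 kg; Δv = 258×9.81×ln(2.723) = 2531.0×1.0019 ≈ 2536 m/s.
Stage 3: m₀ = 1,793 kg, m_f = 1,793 − 1,280 = 513 kg; Δv = 422×9.81×ln(3.495) = 4139.8×1.2514 ≈ 5180 m/s.
Total Δv = 4534 + 2536 + 5180 = 12250 m/s.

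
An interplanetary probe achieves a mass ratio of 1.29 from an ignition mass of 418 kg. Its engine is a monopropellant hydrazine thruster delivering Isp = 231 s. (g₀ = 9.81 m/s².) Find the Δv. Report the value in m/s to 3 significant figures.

Δv ≈ 577 m/s

v_e = Isp · g₀ = 231 × 9.81 = 2266.1 m/s.
By the Tsiolkovsky rocket equation, Δv = v_e · ln(1.29) = 2266.1 × 0.2546 ≈ 577.0 m/s.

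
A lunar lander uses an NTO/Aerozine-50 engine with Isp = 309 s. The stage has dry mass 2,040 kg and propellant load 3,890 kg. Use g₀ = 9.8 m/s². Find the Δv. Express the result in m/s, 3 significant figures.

Δv ≈ 3230 m/s

v_e = Isp · g₀ = 309 × 9.8 = 3028.2 m/s.
m₀ = m_dry + m_prop = 2,040 + 3,890 = 5,930 kg.
Δv = v_e · ln(m₀/m_f) = 3028.2 × ln(2.907) = 3028.2 × 1.0671 ≈ 3231.3 m/s.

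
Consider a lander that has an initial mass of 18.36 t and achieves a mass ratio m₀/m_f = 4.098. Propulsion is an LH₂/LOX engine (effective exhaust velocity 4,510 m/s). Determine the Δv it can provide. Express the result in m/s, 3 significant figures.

From the ideal rocket equation, Δv = v_e · ln(4.098) = 4510.0 × 1.4105 ≈ 6361.4 m/s.

Δv ≈ 6360 m/s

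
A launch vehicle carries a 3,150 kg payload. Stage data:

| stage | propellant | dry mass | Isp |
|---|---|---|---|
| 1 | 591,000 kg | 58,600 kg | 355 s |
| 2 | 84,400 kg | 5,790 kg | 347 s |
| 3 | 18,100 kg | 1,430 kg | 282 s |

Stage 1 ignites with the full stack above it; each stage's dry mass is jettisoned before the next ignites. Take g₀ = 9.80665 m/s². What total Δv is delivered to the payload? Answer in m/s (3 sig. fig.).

Δv ≈ 14300 m/s

Ignition mass of stage 1 = 591,000+58,600 + 84,400+5,790 + 18,100+1,430 + 3,150 = 762,470 kg.
Stage 1: m₀ = 762,470 kg, m_f = 762,470 − 591,000 = 171,470 kg; Δv = 355×9.80665×ln(4.447) = 3481.4×1.4922 ≈ 5195 m/s.
Stage 2: m₀ = 112,870 kg, m_f = 112,870 − 84,400 = 28,470 kg; Δv = 347×9.80665×ln(3.965) = 3402.9×1.3774 ≈ 4687 m/s.
Stage 3: m₀ = 22,680 kg, m_f = 22,680 − 18,100 = 4,580 kg; Δv = 282×9.80665×ln(4.952) = 2765.5×1.5998 ≈ 4424 m/s.
Total Δv = 5195 + 4687 + 4424 = 14306 m/s.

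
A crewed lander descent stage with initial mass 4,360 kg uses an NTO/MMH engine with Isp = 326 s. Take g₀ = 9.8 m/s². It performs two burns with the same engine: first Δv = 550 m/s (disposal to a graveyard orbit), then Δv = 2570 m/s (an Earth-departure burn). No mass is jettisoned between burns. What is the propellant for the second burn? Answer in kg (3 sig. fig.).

v_e = Isp · g₀ = 326 × 9.8 = 3194.8 m/s.
After the first burn: m = 4360 × exp(−550/3194.8) = 4360 × 0.84185 = 3,670.47 kg.
After the second burn: m = 3,670.47 × exp(−2570/3194.8) = 3,670.47 × 0.44734 = 1,641.95 kg.
Second-burn propellant = 3,670.47 − 1,641.95 = 2,028.52 kg.

propellant for the second burn ≈ 2030 kg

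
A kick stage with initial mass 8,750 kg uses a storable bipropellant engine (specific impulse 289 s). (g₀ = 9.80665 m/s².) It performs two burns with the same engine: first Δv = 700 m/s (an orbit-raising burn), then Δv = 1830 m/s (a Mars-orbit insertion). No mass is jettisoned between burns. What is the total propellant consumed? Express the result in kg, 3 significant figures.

v_e = Isp · g₀ = 289 × 9.80665 = 2834.1 m/s.
After the first burn: m = 8750 × exp(−700/2834.1) = 8750 × 0.78115 = 6,835.06 kg.
After the second burn: m = 6,835.06 × exp(−1830/2834.1) = 6,835.06 × 0.52429 = 3,583.55 kg.
Total propellant = m₀ − m_final = 8750 − 3,583.55 = 5,166.45 kg.

total propellant consumed ≈ 5170 kg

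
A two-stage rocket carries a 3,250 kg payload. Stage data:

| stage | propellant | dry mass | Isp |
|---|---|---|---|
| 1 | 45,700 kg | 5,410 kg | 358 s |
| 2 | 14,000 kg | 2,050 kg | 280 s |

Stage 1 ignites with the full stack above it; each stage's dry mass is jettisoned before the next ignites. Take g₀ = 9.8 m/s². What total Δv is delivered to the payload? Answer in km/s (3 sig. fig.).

Ignition mass of stage 1 = 45,700+5,410 + 14,000+2,050 + 3,250 = 70,410 kg.
Stage 1: m₀ = 70,410 kg, m_f = 70,410 − 45,700 = 24,710 kg; Δv = 358×9.8×ln(2.849) = 3508.4×1.0471 ≈ 3674 m/s.
Stage 2: m₀ = 19,300 kg, m_f = 19,300 − 14,000 = 5,300 kg; Δv = 280×9.8×ln(3.642) = 2744.0×1.2924 ≈ 3546 m/s.
Total Δv = 3674 + 3546 = 7220 m/s.

Δv ≈ 7.22 km/s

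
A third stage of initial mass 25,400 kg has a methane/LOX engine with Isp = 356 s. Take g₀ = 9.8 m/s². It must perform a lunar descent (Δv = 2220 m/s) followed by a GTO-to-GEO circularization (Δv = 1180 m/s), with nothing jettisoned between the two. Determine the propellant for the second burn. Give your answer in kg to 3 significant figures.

propellant for the second burn ≈ 3860 kg

v_e = Isp · g₀ = 356 × 9.8 = 3488.8 m/s.
After the first burn: m = 25400 × exp(−2220/3488.8) = 25400 × 0.52924 = 13,442.7 kg.
After the second burn: m = 13,442.7 × exp(−1180/3488.8) = 13,442.7 × 0.71303 = 9,585.05 kg.
Second-burn propellant = 13,442.7 − 9,585.05 = 3,857.65 kg.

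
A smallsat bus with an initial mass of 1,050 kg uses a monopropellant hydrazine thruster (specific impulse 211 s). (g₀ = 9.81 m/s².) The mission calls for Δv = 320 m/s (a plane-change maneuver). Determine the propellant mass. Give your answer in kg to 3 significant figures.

v_e = Isp · g₀ = 211 × 9.81 = 2069.9 m/s.
m₀/m_f = exp(Δv / v_e) = exp(320 / 2069.9) = exp(0.1546) = 1.1672.
m_f = 1,050 / 1.1672 = 899.589 kg, so propellant = m₀ − m_f = 1,050 − 899.589 = 150.411 kg.

propellant mass ≈ 150 kg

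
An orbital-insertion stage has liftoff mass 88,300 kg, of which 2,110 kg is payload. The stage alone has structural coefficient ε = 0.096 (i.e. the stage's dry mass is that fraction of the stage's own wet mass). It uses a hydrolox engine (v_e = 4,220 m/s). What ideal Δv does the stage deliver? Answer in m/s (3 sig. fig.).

Stage wet mass = m₀ − payload = 88,300 − 2,110 = 86,190 kg.
Stage dry mass = ε × stage wet mass = 0.096 × 86,190 = 8,274.24 kg.
Burnout mass m_f = stage dry + payload = 8,274.24 + 2,110 = 10,384.24 kg.
Δv = v_e · ln(88,300/10,384.24) = 4220.0 × ln(8.503) = 4220.0 × 2.1405 ≈ 9033 m/s.

Δv ≈ 9030 m/s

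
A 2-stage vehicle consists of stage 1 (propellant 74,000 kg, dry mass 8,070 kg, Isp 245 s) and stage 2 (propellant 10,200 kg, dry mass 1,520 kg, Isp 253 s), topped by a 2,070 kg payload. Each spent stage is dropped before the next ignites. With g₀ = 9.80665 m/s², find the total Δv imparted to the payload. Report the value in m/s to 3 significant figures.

Ignition mass of stage 1 = 74,000+8,070 + 10,200+1,520 + 2,070 = 95,860 kg.
Stage 1: m₀ = 95,860 kg, m_f = 95,860 − 74,000 = 21,860 kg; Δv = 245×9.80665×ln(4.385) = 2402.6×1.4782 ≈ 3552 m/s.
Stage 2: m₀ = 13,790 kg, m_f = 13,790 − 10,200 = 3,590 kg; Δv = 253×9.80665×ln(3.841) = 2481.1×1.3458 ≈ 3339 m/s.
Total Δv = 3552 + 3339 = 6891 m/s.

Δv ≈ 6890 m/s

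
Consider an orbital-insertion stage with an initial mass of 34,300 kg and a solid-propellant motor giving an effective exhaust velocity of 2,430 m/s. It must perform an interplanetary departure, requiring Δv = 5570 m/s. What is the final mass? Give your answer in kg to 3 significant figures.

m₀/m_f = exp(Δv / v_e) = exp(5570 / 2430.0) = exp(2.2922) = 9.8965.
m_f = m₀ / 9.8965 = 34,300 / 9.8965 = 3,465.87 kg.

final mass ≈ 3470 kg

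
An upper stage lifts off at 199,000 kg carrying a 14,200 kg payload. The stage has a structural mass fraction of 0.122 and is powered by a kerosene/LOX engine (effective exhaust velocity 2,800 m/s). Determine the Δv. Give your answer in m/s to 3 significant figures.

Δv ≈ 4730 m/s

Stage wet mass = m₀ − payload = 199,000 − 14,200 = 184,800 kg.
Stage dry mass = ε × stage wet mass = 0.122 × 184,800 = 22,545.6 kg.
Burnout mass m_f = stage dry + payload = 22,545.6 + 14,200 = 36,745.6 kg.
Δv = v_e · ln(199,000/36,745.6) = 2800.0 × ln(5.416) = 2800.0 × 1.6893 ≈ 4730 m/s.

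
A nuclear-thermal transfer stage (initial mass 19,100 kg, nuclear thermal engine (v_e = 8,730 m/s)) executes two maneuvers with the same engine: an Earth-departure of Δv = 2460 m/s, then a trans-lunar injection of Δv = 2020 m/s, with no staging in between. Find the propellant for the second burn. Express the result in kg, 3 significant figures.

propellant for the second burn ≈ 2980 kg

After the first burn: m = 19100 × exp(−2460/8730.0) = 19100 × 0.75443 = 14,409.6 kg.
After the second burn: m = 14,409.6 × exp(−2020/8730.0) = 14,409.6 × 0.79343 = 11,433 kg.
Second-burn propellant = 14,409.6 − 11,433 = 2,976.6 kg.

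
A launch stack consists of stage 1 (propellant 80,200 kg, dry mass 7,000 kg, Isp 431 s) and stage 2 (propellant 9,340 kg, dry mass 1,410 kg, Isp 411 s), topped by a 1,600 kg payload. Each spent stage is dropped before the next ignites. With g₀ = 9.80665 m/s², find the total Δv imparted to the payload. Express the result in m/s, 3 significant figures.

Ignition mass of stage 1 = 80,200+7,000 + 9,340+1,410 + 1,600 = 99,550 kg.
Stage 1: m₀ = 99,550 kg, m_f = 99,550 − 80,200 = 19,350 kg; Δv = 431×9.80665×ln(5.145) = 4226.7×1.6380 ≈ 6923 m/s.
Stage 2: m₀ = 12,350 kg, m_f = 12,350 − 9,340 = 3,010 kg; Δv = 411×9.80665×ln(4.103) = 4030.5×1.4117 ≈ 5690 m/s.
Total Δv = 6923 + 5690 = 12613 m/s.

Δv ≈ 12600 m/s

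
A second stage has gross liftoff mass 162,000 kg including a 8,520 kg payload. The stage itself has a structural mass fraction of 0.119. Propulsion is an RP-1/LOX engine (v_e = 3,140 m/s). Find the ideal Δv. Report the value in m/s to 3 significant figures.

Stage wet mass = m₀ − payload = 162,000 − 8,520 = 153,480 kg.
Stage dry mass = ε × stage wet mass = 0.119 × 153,480 = 18,264.1 kg.
Burnout mass m_f = stage dry + payload = 18,264.1 + 8,520 = 26,784.1 kg.
Δv = v_e · ln(162,000/26,784.1) = 3140.0 × ln(6.048) = 3140.0 × 1.7998 ≈ 5651 m/s.

Δv ≈ 5650 m/s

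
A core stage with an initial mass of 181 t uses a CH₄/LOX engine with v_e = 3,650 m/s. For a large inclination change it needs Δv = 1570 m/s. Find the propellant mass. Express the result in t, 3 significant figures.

propellant mass ≈ 63.3 t

m₀/m_f = exp(Δv / v_e) = exp(1570 / 3650.0) = exp(0.4301) = 1.5375.
m_f = 181 / 1.5375 = 117.724 t, so propellant = m₀ − m_f = 181 − 117.724 = 63.276 t.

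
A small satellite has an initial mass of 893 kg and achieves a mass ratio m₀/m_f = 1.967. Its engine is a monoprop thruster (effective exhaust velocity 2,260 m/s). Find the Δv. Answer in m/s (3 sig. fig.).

Δv ≈ 1530 m/s

Δv = v_e · ln(1.967) = 2260.0 × 0.6765 ≈ 1528.9 m/s.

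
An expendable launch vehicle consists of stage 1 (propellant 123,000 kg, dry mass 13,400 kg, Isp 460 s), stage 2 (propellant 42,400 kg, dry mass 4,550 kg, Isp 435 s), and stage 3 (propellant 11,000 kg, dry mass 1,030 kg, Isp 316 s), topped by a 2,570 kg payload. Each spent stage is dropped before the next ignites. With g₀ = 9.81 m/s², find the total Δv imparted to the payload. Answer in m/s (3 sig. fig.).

Δv ≈ 13700 m/s

Ignition mass of stage 1 = 123,000+13,400 + 42,400+4,550 + 11,000+1,030 + 2,570 = 197,950 kg.
Stage 1: m₀ = 197,950 kg, m_f = 197,950 − 123,000 = 74,950 kg; Δv = 460×9.81×ln(2.641) = 4512.6×0.9712 ≈ 4383 m/s.
Stage 2: m₀ = 61,550 kg, m_f = 61,550 − 42,400 = 19,150 kg; Δv = 435×9.81×ln(3.214) = 4267.4×1.1675 ≈ 4982 m/s.
Stage 3: m₀ = 14,600 kg, m_f = 14,600 − 11,000 = 3,600 kg; Δv = 316×9.81×ln(4.056) = 3100.0×1.4001 ≈ 4340 m/s.
Total Δv = 4383 + 4982 + 4340 = 13705 m/s.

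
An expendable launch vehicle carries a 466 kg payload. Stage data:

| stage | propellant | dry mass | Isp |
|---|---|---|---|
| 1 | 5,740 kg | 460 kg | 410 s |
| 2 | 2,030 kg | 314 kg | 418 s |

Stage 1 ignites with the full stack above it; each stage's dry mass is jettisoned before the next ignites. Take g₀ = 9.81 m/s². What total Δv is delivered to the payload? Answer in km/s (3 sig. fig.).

Ignition mass of stage 1 = 5,740+460 + 2,030+314 + 466 = 9,010 kg.
Stage 1: m₀ = 9,010 kg, m_f = 9,010 − 5,740 = 3,270 kg; Δv = 410×9.81×ln(2.755) = 4022.1×1.0135 ≈ 4077 m/s.
Stage 2: m₀ = 2,810 kg, m_f = 2,810 − 2,030 = 780 kg; Δv = 418×9.81×ln(3.603) = 4100.6×1.2816 ≈ 5255 m/s.
Total Δv = 4077 + 5255 = 9332 m/s.

Δv ≈ 9.33 km/s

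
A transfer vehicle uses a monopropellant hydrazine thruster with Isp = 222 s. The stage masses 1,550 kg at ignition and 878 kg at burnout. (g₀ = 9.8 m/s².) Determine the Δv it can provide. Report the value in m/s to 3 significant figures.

v_e = Isp · g₀ = 222 × 9.8 = 2175.6 m/s.
Rocket equation: Δv = v_e · ln(m₀/m_f) = 2175.6 × ln(1.765) = 2175.6 × 0.5684 ≈ 1236.5 m/s.

Δv ≈ 1240 m/s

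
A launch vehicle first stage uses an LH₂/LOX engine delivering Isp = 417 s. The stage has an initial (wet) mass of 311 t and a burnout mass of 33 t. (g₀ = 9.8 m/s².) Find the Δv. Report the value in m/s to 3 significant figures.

v_e = Isp · g₀ = 417 × 9.8 = 4086.6 m/s.
Using Δv = v_e ln(m₀/m_f): Δv = v_e · ln(m₀/m_f) = 4086.6 × ln(9.424) = 4086.6 × 2.2433 ≈ 9167.4 m/s.

Δv ≈ 9170 m/s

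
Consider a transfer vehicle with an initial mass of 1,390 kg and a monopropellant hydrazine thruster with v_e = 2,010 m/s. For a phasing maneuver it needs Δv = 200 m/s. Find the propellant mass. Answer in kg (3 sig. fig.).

propellant mass ≈ 132 kg

Rocket equation: m₀/m_f = exp(Δv / v_e) = exp(200 / 2010.0) = exp(0.0995) = 1.1046.
m_f = 1,390 / 1.1046 = 1,258.37 kg, so propellant = m₀ − m_f = 1,390 − 1,258.37 = 131.63 kg.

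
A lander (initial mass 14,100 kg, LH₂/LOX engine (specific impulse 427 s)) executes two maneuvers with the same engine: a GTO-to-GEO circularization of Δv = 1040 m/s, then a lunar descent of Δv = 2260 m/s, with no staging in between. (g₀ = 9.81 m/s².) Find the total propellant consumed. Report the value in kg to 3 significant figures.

total propellant consumed ≈ 7690 kg

v_e = Isp · g₀ = 427 × 9.81 = 4188.9 m/s.
After the first burn: m = 14100 × exp(−1040/4188.9) = 14100 × 0.78014 = 11,000 kg.
After the second burn: m = 11,000 × exp(−2260/4188.9) = 11,000 × 0.58303 = 6,413.33 kg.
Total propellant = m₀ − m_final = 14100 − 6,413.33 = 7,686.67 kg.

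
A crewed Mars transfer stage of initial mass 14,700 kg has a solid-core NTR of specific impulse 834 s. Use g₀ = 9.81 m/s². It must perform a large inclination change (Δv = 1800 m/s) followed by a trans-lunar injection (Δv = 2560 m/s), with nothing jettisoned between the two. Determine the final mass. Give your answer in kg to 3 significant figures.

v_e = Isp · g₀ = 834 × 9.81 = 8181.5 m/s.
After the first burn: m = 14700 × exp(−1800/8181.5) = 14700 × 0.80251 = 11,796.9 kg.
After the second burn: m = 11,796.9 × exp(−2560/8181.5) = 11,796.9 × 0.73132 = 8,627.31 kg.

final mass ≈ 8630 kg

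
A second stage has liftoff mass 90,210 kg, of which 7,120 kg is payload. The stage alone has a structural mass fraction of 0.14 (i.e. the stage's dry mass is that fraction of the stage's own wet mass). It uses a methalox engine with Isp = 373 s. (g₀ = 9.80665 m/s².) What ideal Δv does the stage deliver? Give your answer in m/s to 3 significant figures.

Stage wet mass = m₀ − payload = 90,210 − 7,120 = 83,090 kg.
Stage dry mass = ε × stage wet mass = 0.14 × 83,090 = 11,632.6 kg.
Burnout mass m_f = stage dry + payload = 11,632.6 + 7,120 = 18,752.6 kg.
v_e = Isp · g₀ = 373 × 9.80665 = 3657.9 m/s.
By the Tsiolkovsky rocket equation, Δv = v_e · ln(90,210/18,752.6) = 3657.9 × ln(4.811) = 3657.9 × 1.5708 ≈ 5746 m/s.

Δv ≈ 5750 m/s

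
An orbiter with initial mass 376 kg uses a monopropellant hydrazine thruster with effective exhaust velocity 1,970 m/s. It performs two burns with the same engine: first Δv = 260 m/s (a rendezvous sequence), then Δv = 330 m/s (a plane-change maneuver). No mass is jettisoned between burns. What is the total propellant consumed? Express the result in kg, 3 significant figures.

total propellant consumed ≈ 97.3 kg

After the first burn: m = 376 × exp(−260/1970.0) = 376 × 0.87636 = 329.511 kg.
After the second burn: m = 329.511 × exp(−330/1970.0) = 329.511 × 0.84577 = 278.691 kg.
Total propellant = m₀ − m_final = 376 − 278.691 = 97.309 kg.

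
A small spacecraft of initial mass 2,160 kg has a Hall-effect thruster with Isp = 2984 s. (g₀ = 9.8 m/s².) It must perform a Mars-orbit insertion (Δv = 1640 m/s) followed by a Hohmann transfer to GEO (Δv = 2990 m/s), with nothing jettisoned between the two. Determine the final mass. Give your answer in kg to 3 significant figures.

final mass ≈ 1840 kg

v_e = Isp · g₀ = 2984 × 9.8 = 29243.2 m/s.
After the first burn: m = 2160 × exp(−1640/29243.2) = 2160 × 0.94546 = 2,042.19 kg.
After the second burn: m = 2,042.19 × exp(−2990/29243.2) = 2,042.19 × 0.90281 = 1,843.71 kg.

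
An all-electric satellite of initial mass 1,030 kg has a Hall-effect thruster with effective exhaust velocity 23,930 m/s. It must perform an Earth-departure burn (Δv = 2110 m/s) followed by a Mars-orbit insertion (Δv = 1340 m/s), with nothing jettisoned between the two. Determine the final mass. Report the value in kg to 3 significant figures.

final mass ≈ 892 kg

After the first burn: m = 1030 × exp(−2110/23930.0) = 1030 × 0.91560 = 943.068 kg.
After the second burn: m = 943.068 × exp(−1340/23930.0) = 943.068 × 0.94554 = 891.709 kg.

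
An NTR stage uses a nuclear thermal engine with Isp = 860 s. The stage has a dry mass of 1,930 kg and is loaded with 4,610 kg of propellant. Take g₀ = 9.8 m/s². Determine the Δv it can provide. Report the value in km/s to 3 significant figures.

v_e = Isp · g₀ = 860 × 9.8 = 8428.0 m/s.
m₀ = m_dry + m_prop = 1,930 + 4,610 = 6,540 kg.
Using Δv = v_e ln(m₀/m_f): Δv = v_e · ln(m₀/m_f) = 8428.0 × ln(3.389) = 8428.0 × 1.2204 ≈ 10285.7 m/s.

Δv ≈ 10.3 km/s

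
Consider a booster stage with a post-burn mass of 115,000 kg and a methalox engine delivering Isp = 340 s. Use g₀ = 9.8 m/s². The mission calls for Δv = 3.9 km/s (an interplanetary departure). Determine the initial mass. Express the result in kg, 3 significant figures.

v_e = Isp · g₀ = 340 × 9.8 = 3332.0 m/s.
From the ideal rocket equation, m₀/m_f = exp(Δv / v_e) = exp(3900 / 3332.0) = exp(1.1705) = 3.2235.
m₀ = m_f × 3.2235 = 115,000 × 3.2235 = 370,703 kg.

initial mass ≈ 371000 kg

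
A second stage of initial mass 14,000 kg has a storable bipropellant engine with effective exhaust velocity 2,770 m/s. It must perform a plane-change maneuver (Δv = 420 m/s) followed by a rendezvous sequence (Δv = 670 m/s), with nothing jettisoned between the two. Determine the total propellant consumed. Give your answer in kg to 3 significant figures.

After the first burn: m = 14000 × exp(−420/2770.0) = 14000 × 0.85931 = 12,030.3 kg.
After the second burn: m = 12,030.3 × exp(−670/2770.0) = 12,030.3 × 0.78515 = 9,445.59 kg.
Total propellant = m₀ − m_final = 14000 − 9,445.59 = 4,554.41 kg.

total propellant consumed ≈ 4550 kg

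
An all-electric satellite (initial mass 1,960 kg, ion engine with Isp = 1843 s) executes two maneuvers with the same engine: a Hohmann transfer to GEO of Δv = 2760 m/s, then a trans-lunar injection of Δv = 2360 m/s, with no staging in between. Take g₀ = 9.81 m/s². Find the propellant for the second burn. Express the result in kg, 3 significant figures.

v_e = Isp · g₀ = 1843 × 9.81 = 18079.8 m/s.
After the first burn: m = 1960 × exp(−2760/18079.8) = 1960 × 0.85842 = 1,682.5 kg.
After the second burn: m = 1,682.5 × exp(−2360/18079.8) = 1,682.5 × 0.87763 = 1,476.61 kg.
Second-burn propellant = 1,682.5 − 1,476.61 = 205.89 kg.

propellant for the second burn ≈ 206 kg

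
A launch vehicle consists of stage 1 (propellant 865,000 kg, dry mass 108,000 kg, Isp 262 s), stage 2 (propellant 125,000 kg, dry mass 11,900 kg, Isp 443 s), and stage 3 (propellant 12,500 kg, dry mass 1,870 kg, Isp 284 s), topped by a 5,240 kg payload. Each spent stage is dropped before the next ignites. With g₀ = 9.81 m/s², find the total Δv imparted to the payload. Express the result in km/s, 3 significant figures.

Δv ≈ 13.5 km/s

Ignition mass of stage 1 = 865,000+108,000 + 125,000+11,900 + 12,500+1,870 + 5,240 = 1,129,510 kg.
Stage 1: m₀ = 1,129,510 kg, m_f = 1,129,510 − 865,000 = 264,510 kg; Δv = 262×9.81×ln(4.27) = 2570.2×1.4517 ≈ 3731 m/s.
Stage 2: m₀ = 156,510 kg, m_f = 156,510 − 125,000 = 31,510 kg; Δv = 443×9.81×ln(4.967) = 4345.8×1.6028 ≈ 6966 m/s.
Stage 3: m₀ = 19,610 kg, m_f = 19,610 − 12,500 = 7,110 kg; Δv = 284×9.81×ln(2.758) = 2786.0×1.0145 ≈ 2827 m/s.
Total Δv = 3731 + 6966 + 2827 = 13524 m/s.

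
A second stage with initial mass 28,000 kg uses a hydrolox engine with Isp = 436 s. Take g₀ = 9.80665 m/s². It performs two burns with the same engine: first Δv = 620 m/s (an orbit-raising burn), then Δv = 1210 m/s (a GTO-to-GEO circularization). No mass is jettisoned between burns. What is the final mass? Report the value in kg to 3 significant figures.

v_e = Isp · g₀ = 436 × 9.80665 = 4275.7 m/s.
After the first burn: m = 28000 × exp(−620/4275.7) = 28000 × 0.86502 = 24,220.6 kg.
After the second burn: m = 24,220.6 × exp(−1210/4275.7) = 24,220.6 × 0.75352 = 18,250.7 kg.

final mass ≈ 18300 kg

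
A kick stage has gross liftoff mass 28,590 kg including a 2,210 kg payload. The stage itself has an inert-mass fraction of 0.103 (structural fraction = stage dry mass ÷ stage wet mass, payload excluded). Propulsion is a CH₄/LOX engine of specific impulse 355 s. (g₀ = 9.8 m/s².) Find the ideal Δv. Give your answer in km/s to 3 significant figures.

Stage wet mass = m₀ − payload = 28,590 − 2,210 = 26,380 kg.
Stage dry mass = ε × stage wet mass = 0.103 × 26,380 = 2,717.14 kg.
Burnout mass m_f = stage dry + payload = 2,717.14 + 2,210 = 4,927.14 kg.
v_e = Isp · g₀ = 355 × 9.8 = 3479.0 m/s.
By the Tsiolkovsky rocket equation, Δv = v_e · ln(28,590/4,927.14) = 3479.0 × ln(5.803) = 3479.0 × 1.7583 ≈ 6117 m/s.

Δv ≈ 6.12 km/s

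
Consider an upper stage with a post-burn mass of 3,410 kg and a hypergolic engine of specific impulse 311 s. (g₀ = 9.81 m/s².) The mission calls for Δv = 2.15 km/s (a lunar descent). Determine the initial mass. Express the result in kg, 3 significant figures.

v_e = Isp · g₀ = 311 × 9.81 = 3050.9 m/s.
m₀/m_f = exp(Δv / v_e) = exp(2150 / 3050.9) = exp(0.7047) = 2.0233.
m₀ = m_f × 2.0233 = 3,410 × 2.0233 = 6,899.45 kg.

initial mass ≈ 6900 kg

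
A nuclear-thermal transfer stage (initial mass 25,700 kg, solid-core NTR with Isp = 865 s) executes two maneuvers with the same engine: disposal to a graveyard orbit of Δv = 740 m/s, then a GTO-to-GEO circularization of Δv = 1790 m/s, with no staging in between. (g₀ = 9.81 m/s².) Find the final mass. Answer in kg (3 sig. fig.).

final mass ≈ 19100 kg

v_e = Isp · g₀ = 865 × 9.81 = 8485.6 m/s.
After the first burn: m = 25700 × exp(−740/8485.6) = 25700 × 0.91649 = 23,553.8 kg.
After the second burn: m = 23,553.8 × exp(−1790/8485.6) = 23,553.8 × 0.80982 = 19,074.3 kg.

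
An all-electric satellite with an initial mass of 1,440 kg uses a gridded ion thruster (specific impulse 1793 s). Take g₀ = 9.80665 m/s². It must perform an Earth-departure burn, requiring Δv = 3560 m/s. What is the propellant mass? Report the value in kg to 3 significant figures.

v_e = Isp · g₀ = 1793 × 9.80665 = 17583.3 m/s.
Using Δv = v_e ln(m₀/m_f): m₀/m_f = exp(Δv / v_e) = exp(3560 / 17583.3) = exp(0.2025) = 1.2244.
m_f = 1,440 / 1.2244 = 1,176.09 kg, so propellant = m₀ − m_f = 1,440 − 1,176.09 = 263.91 kg.

propellant mass ≈ 264 kg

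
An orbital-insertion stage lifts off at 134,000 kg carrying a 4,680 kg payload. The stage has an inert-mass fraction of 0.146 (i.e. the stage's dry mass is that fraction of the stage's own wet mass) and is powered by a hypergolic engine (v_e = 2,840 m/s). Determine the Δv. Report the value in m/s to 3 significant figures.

Δv ≈ 4940 m/s

Stage wet mass = m₀ − payload = 134,000 − 4,680 = 129,320 kg.
Stage dry mass = ε × stage wet mass = 0.146 × 129,320 = 18,880.7 kg.
Burnout mass m_f = stage dry + payload = 18,880.7 + 4,680 = 23,560.7 kg.
From the ideal rocket equation, Δv = v_e · ln(134,000/23,560.7) = 2840.0 × ln(5.687) = 2840.0 × 1.7383 ≈ 4937 m/s.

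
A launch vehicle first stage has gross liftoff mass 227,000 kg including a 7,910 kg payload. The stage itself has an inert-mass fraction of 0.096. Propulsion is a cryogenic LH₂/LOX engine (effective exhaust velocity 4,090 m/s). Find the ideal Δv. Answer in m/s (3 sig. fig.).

Δv ≈ 8420 m/s

Stage wet mass = m₀ − payload = 227,000 − 7,910 = 219,090 kg.
Stage dry mass = ε × stage wet mass = 0.096 × 219,090 = 21,032.6 kg.
Burnout mass m_f = stage dry + payload = 21,032.6 + 7,910 = 28,942.6 kg.
Δv = v_e · ln(227,000/28,942.6) = 4090.0 × ln(7.843) = 4090.0 × 2.0596 ≈ 8424 m/s.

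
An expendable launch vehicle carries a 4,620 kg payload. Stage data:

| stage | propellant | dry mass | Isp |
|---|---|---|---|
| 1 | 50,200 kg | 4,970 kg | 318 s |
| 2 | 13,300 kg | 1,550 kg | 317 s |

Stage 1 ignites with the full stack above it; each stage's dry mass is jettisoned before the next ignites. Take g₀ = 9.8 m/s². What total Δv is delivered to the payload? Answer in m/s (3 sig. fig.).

Ignition mass of stage 1 = 50,200+4,970 + 13,300+1,550 + 4,620 = 74,640 kg.
Stage 1: m₀ = 74,640 kg, m_f = 74,640 − 50,200 = 24,440 kg; Δv = 318×9.8×ln(3.054) = 3116.4×1.1165 ≈ 3479 m/s.
Stage 2: m₀ = 19,470 kg, m_f = 19,470 − 13,300 = 6,170 kg; Δv = 317×9.8×ln(3.156) = 3106.6×1.1492 ≈ 3570 m/s.
Total Δv = 3479 + 3570 = 7049 m/s.

Δv ≈ 7050 m/s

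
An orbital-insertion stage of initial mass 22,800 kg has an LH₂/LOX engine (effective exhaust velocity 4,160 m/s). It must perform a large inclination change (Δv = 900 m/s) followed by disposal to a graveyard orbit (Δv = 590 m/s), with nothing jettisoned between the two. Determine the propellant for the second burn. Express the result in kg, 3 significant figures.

After the first burn: m = 22800 × exp(−900/4160.0) = 22800 × 0.80546 = 18,364.5 kg.
After the second burn: m = 18,364.5 × exp(−590/4160.0) = 18,364.5 × 0.86777 = 15,936.2 kg.
Second-burn propellant = 18,364.5 − 15,936.2 = 2,428.3 kg.

propellant for the second burn ≈ 2430 kg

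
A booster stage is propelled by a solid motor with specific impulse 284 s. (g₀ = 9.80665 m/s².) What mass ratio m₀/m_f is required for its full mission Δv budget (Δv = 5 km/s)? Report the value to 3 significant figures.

mass ratio ≈ 6.02

v_e = Isp · g₀ = 284 × 9.80665 = 2785.1 m/s.
By the Tsiolkovsky rocket equation, m₀/m_f = exp(Δv / v_e) = exp(5000 / 2785.1) = exp(1.7953) = 6.0211.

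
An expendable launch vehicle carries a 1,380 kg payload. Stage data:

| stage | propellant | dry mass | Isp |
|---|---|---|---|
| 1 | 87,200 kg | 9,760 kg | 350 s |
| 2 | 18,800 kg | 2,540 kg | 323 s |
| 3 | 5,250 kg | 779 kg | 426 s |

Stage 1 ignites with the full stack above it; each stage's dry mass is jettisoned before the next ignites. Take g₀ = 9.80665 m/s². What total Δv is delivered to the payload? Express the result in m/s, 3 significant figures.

Ignition mass of stage 1 = 87,200+9,760 + 18,800+2,540 + 5,250+779 + 1,380 = 125,709 kg.
Stage 1: m₀ = 125,709 kg, m_f = 125,709 − 87,200 = 38,509 kg; Δv = 350×9.80665×ln(3.264) = 3432.3×1.1831 ≈ 4061 m/s.
Stage 2: m₀ = 28,749 kg, m_f = 28,749 − 18,800 = 9,949 kg; Δv = 323×9.80665×ln(2.89) = 3167.5×1.0611 ≈ 3361 m/s.
Stage 3: m₀ = 7,409 kg, m_f = 7,409 − 5,250 = 2,159 kg; Δv = 426×9.80665×ln(3.432) = 4177.6×1.2331 ≈ 5151 m/s.
Total Δv = 4061 + 3361 + 5151 = 12573 m/s.

Δv ≈ 12600 m/s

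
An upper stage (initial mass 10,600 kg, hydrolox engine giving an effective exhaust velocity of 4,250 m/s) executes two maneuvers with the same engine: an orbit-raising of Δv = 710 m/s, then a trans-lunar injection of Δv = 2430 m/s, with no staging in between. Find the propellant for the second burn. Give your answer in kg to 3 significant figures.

After the first burn: m = 10600 × exp(−710/4250.0) = 10600 × 0.84615 = 8,969.19 kg.
After the second burn: m = 8,969.19 × exp(−2430/4250.0) = 8,969.19 × 0.56453 = 5,063.38 kg.
Second-burn propellant = 8,969.19 − 5,063.38 = 3,905.81 kg.

propellant for the second burn ≈ 3910 kg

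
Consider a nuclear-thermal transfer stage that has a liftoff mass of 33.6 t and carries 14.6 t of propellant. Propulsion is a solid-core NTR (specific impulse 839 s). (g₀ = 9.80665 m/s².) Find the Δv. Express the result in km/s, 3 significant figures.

v_e = Isp · g₀ = 839 × 9.80665 = 8227.8 m/s.
m_f = m₀ − m_prop = 33.6 − 14.6 = 19 t.
From the ideal rocket equation, Δv = v_e · ln(m₀/m_f) = 8227.8 × ln(1.768) = 8227.8 × 0.5701 ≈ 4690.6 m/s.

Δv ≈ 4.69 km/s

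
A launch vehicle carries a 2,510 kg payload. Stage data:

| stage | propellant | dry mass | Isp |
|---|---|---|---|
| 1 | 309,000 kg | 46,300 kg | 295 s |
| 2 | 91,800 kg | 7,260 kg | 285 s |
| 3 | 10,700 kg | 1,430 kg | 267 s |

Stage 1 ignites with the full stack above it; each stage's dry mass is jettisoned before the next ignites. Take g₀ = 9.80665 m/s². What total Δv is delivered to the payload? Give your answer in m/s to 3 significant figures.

Ignition mass of stage 1 = 309,000+46,300 + 91,800+7,260 + 10,700+1,430 + 2,510 = 469,000 kg.
Stage 1: m₀ = 469,000 kg, m_f = 469,000 − 309,000 = 160,000 kg; Δv = 295×9.80665×ln(2.931) = 2893.0×1.0754 ≈ 3111 m/s.
Stage 2: m₀ = 113,700 kg, m_f = 113,700 − 91,800 = 21,900 kg; Δv = 285×9.80665×ln(5.192) = 2794.9×1.6471 ≈ 4603 m/s.
Stage 3: m₀ = 14,640 kg, m_f = 14,640 − 10,700 = 3,940 kg; Δv = 267×9.80665×ln(3.716) = 2618.4×1.3126 ≈ 3437 m/s.
Total Δv = 3111 + 4603 + 3437 = 11151 m/s.

Δv ≈ 11200 m/s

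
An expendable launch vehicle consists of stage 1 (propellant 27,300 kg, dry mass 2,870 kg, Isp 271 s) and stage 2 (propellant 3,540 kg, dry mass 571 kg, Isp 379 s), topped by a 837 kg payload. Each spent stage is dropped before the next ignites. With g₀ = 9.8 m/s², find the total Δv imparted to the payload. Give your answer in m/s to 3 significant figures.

Δv ≈ 8660 m/s

Ignition mass of stage 1 = 27,300+2,870 + 3,540+571 + 837 = 35,118 kg.
Stage 1: m₀ = 35,118 kg, m_f = 35,118 − 27,300 = 7,818 kg; Δv = 271×9.8×ln(4.492) = 2655.8×1.5023 ≈ 3990 m/s.
Stage 2: m₀ = 4,948 kg, m_f = 4,948 − 3,540 = 1,408 kg; Δv = 379×9.8×ln(3.514) = 3714.2×1.2568 ≈ 4668 m/s.
Total Δv = 3990 + 4668 = 8658 m/s.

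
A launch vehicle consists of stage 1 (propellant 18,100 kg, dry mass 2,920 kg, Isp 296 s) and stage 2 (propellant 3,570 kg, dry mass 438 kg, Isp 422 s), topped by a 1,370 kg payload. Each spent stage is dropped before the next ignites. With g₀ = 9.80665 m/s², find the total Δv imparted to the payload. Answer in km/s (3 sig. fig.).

Δv ≈ 7.87 km/s

Ignition mass of stage 1 = 18,100+2,920 + 3,570+438 + 1,370 = 26,398 kg.
Stage 1: m₀ = 26,398 kg, m_f = 26,398 − 18,100 = 8,298 kg; Δv = 296×9.80665×ln(3.181) = 2902.8×1.1573 ≈ 3359 m/s.
Stage 2: m₀ = 5,378 kg, m_f = 5,378 − 3,570 = 1,808 kg; Δv = 422×9.80665×ln(2.975) = 4138.4×1.0901 ≈ 4511 m/s.
Total Δv = 3359 + 4511 = 7870 m/s.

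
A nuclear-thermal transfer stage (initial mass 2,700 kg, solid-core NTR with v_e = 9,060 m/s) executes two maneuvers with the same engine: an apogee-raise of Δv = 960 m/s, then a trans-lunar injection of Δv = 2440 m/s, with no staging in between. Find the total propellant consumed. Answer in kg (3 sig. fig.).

After the first burn: m = 2700 × exp(−960/9060.0) = 2700 × 0.89946 = 2,428.54 kg.
After the second burn: m = 2,428.54 × exp(−2440/9060.0) = 2,428.54 × 0.76390 = 1,855.16 kg.
Total propellant = m₀ − m_final = 2700 − 1,855.16 = 844.84 kg.

total propellant consumed ≈ 845 kg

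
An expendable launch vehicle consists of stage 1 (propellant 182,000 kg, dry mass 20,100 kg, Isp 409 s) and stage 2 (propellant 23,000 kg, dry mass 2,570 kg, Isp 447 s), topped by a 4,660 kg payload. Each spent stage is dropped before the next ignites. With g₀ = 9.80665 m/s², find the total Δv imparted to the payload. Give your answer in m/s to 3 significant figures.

Δv ≈ 12400 m/s

Ignition mass of stage 1 = 182,000+20,100 + 23,000+2,570 + 4,660 = 232,330 kg.
Stage 1: m₀ = 232,330 kg, m_f = 232,330 − 182,000 = 50,330 kg; Δv = 409×9.80665×ln(4.616) = 4010.9×1.5296 ≈ 6135 m/s.
Stage 2: m₀ = 30,230 kg, m_f = 30,230 − 23,000 = 7,230 kg; Δv = 447×9.80665×ln(4.181) = 4383.6×1.4306 ≈ 6271 m/s.
Total Δv = 6135 + 6271 = 12406 m/s.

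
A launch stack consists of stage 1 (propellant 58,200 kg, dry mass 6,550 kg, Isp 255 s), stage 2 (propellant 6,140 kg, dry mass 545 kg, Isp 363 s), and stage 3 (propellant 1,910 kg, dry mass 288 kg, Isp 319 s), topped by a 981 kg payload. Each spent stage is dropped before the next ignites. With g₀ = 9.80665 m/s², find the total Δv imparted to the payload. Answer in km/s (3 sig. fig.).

Δv ≈ 10.1 km/s

Ignition mass of stage 1 = 58,200+6,550 + 6,140+545 + 1,910+288 + 981 = 74,614 kg.
Stage 1: m₀ = 74,614 kg, m_f = 74,614 − 58,200 = 16,414 kg; Δv = 255×9.80665×ln(4.546) = 2500.7×1.5142 ≈ 3787 m/s.
Stage 2: m₀ = 9,864 kg, m_f = 9,864 − 6,140 = 3,724 kg; Δv = 363×9.80665×ln(2.649) = 3559.8×0.9741 ≈ 3468 m/s.
Stage 3: m₀ = 3,179 kg, m_f = 3,179 − 1,910 = 1,269 kg; Δv = 319×9.80665×ln(2.505) = 3128.3×0.9183 ≈ 2873 m/s.
Total Δv = 3787 + 3468 + 2873 = 10128 m/s.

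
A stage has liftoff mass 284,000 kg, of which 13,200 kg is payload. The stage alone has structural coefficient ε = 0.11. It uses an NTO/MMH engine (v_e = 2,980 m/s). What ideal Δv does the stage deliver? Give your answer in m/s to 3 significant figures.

Δv ≈ 5630 m/s

Stage wet mass = m₀ − payload = 284,000 − 13,200 = 270,800 kg.
Stage dry mass = ε × stage wet mass = 0.11 × 270,800 = 29,788 kg.
Burnout mass m_f = stage dry + payload = 29,788 + 13,200 = 42,988 kg.
By the Tsiolkovsky rocket equation, Δv = v_e · ln(284,000/42,988) = 2980.0 × ln(6.606) = 2980.0 × 1.8881 ≈ 5626 m/s.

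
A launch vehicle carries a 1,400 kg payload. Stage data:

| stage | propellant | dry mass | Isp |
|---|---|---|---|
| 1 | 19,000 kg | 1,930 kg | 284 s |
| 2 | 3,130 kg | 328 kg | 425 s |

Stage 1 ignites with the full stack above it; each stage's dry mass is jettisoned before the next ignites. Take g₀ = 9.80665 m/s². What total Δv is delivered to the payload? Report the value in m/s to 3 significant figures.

Δv ≈ 8030 m/s

Ignition mass of stage 1 = 19,000+1,930 + 3,130+328 + 1,400 = 25,788 kg.
Stage 1: m₀ = 25,788 kg, m_f = 25,788 − 19,000 = 6,788 kg; Δv = 284×9.80665×ln(3.799) = 2785.1×1.3348 ≈ 3717 m/s.
Stage 2: m₀ = 4,858 kg, m_f = 4,858 − 3,130 = 1,728 kg; Δv = 425×9.80665×ln(2.811) = 4167.8×1.0337 ≈ 4308 m/s.
Total Δv = 3717 + 4308 = 8025 m/s.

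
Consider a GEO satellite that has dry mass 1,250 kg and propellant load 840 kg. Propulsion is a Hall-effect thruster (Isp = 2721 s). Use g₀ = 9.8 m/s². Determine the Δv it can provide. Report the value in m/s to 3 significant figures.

Δv ≈ 13700 m/s

v_e = Isp · g₀ = 2721 × 9.8 = 26665.8 m/s.
m₀ = m_dry + m_prop = 1,250 + 840 = 2,090 kg.
Rocket equation: Δv = v_e · ln(m₀/m_f) = 26665.8 × ln(1.672) = 26665.8 × 0.5140 ≈ 13706.8 m/s.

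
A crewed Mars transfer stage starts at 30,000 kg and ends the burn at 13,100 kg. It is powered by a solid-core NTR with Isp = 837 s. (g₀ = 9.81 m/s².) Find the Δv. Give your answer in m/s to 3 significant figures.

v_e = Isp · g₀ = 837 × 9.81 = 8211.0 m/s.
From the ideal rocket equation, Δv = v_e · ln(m₀/m_f) = 8211.0 × ln(2.29) = 8211.0 × 0.8286 ≈ 6803.5 m/s.

Δv ≈ 6800 m/s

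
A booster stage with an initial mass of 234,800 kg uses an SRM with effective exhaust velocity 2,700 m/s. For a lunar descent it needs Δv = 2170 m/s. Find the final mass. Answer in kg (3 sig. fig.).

final mass ≈ 105000 kg

By the Tsiolkovsky rocket equation, m₀/m_f = exp(Δv / v_e) = exp(2170 / 2700.0) = exp(0.8037) = 2.2338.
m_f = m₀ / 2.2338 = 234,800 / 2.2338 = 105,112 kg.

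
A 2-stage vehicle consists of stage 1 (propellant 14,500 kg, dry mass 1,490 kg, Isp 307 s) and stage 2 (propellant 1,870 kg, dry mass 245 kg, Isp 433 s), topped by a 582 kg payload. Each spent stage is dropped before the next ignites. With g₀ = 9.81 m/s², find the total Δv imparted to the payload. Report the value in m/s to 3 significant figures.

Ignition mass of stage 1 = 14,500+1,490 + 1,870+245 + 582 = 18,687 kg.
Stage 1: m₀ = 18,687 kg, m_f = 18,687 − 14,500 = 4,187 kg; Δv = 307×9.81×ln(4.463) = 3011.7×1.4958 ≈ 4505 m/s.
Stage 2: m₀ = 2,697 kg, m_f = 2,697 − 1,870 = 827 kg; Δv = 433×9.81×ln(3.261) = 4247.7×1.1821 ≈ 5021 m/s.
Total Δv = 4505 + 5021 = 9526 m/s.

Δv ≈ 9530 m/s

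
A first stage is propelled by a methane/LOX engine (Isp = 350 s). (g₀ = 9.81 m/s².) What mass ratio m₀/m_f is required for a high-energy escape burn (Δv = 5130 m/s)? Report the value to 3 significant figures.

v_e = Isp · g₀ = 350 × 9.81 = 3433.5 m/s.
From the ideal rocket equation, m₀/m_f = exp(Δv / v_e) = exp(5130 / 3433.5) = exp(1.4941) = 4.4553.

mass ratio ≈ 4.46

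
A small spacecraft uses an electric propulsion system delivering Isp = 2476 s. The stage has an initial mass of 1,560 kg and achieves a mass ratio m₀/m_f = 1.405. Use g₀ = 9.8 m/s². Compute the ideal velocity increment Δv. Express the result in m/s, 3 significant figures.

v_e = Isp · g₀ = 2476 × 9.8 = 24264.8 m/s.
From the ideal rocket equation, Δv = v_e · ln(1.405) = 24264.8 × 0.3400 ≈ 8250.9 m/s.

Δv ≈ 8250 m/s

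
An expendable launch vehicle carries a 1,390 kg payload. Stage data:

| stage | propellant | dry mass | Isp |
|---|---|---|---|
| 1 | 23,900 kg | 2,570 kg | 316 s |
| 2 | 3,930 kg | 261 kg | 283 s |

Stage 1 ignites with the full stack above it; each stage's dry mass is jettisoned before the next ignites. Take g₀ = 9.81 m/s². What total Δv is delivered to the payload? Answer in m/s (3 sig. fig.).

Δv ≈ 7630 m/s

Ignition mass of stage 1 = 23,900+2,570 + 3,930+261 + 1,390 = 32,051 kg.
Stage 1: m₀ = 32,051 kg, m_f = 32,051 − 23,900 = 8,151 kg; Δv = 316×9.81×ln(3.932) = 3100.0×1.3692 ≈ 4244 m/s.
Stage 2: m₀ = 5,581 kg, m_f = 5,581 − 3,930 = 1,651 kg; Δv = 283×9.81×ln(3.38) = 2776.2×1.2180 ≈ 3381 m/s.
Total Δv = 4244 + 3381 = 7625 m/s.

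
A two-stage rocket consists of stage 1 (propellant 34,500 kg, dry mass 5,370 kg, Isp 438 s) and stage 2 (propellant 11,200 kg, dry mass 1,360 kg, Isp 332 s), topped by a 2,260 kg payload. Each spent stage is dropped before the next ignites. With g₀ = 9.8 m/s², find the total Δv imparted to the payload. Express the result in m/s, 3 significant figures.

Δv ≈ 8860 m/s

Ignition mass of stage 1 = 34,500+5,370 + 11,200+1,360 + 2,260 = 54,690 kg.
Stage 1: m₀ = 54,690 kg, m_f = 54,690 − 34,500 = 20,190 kg; Δv = 438×9.8×ln(2.709) = 4292.4×0.9965 ≈ 4277 m/s.
Stage 2: m₀ = 14,820 kg, m_f = 14,820 − 11,200 = 3,620 kg; Δv = 332×9.8×ln(4.094) = 3253.6×1.4095 ≈ 4586 m/s.
Total Δv = 4277 + 4586 = 8863 m/s.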